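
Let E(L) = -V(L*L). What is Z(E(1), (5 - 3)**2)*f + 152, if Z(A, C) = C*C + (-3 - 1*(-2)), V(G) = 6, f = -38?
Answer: -418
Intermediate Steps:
E(L) = -6 (E(L) = -1*6 = -6)
Z(A, C) = -1 + C**2 (Z(A, C) = C**2 + (-3 + 2) = C**2 - 1 = -1 + C**2)
Z(E(1), (5 - 3)**2)*f + 152 = (-1 + ((5 - 3)**2)**2)*(-38) + 152 = (-1 + (2**2)**2)*(-38) + 152 = (-1 + 4**2)*(-38) + 152 = (-1 + 16)*(-38) + 152 = 15*(-38) + 152 = -570 + 152 = -418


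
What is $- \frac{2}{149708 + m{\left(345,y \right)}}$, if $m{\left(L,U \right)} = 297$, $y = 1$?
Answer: $- \frac{2}{150005} \approx -1.3333 \cdot 10^{-5}$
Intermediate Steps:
$- \frac{2}{149708 + m{\left(345,y \right)}} = - \frac{2}{149708 + 297} = - \frac{2}{150005}$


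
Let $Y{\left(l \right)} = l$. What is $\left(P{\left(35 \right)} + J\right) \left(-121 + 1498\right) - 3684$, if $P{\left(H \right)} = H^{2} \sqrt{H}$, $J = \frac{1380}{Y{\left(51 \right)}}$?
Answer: $33576 + 1686825 \sqrt{35} \approx 1.0013 \cdot 10^{7}$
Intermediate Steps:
$J = \frac{460}{17}$ ($J = \frac{1380}{51} = 1380 \cdot \frac{1}{51} = \frac{460}{17} \approx 27.059$)
$P{\left(H \right)} = H^{\frac{5}{2}}$
$\left(P{\left(35 \right)} + J\right) \left(-121 + 1498\right) - 3684 = \left(35^{\frac{5}{2}} + \frac{460}{17}\right) \left(-121 + 1498\right) - 3684 = \left(1225 \sqrt{35} + \frac{460}{17}\right) 1377 - 3684 = \left(\frac{460}{17} + 1225 \sqrt{35}\right) 1377 - 3684 = \left(37260 + 1686825 \sqrt{35}\right) - 3684 = 33576 + 1686825 \sqrt{35}$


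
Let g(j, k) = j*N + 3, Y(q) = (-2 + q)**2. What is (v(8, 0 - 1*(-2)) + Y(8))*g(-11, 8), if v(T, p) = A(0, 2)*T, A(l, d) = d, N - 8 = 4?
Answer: -6708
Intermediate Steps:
N = 12 (N = 8 + 4 = 12)
v(T, p) = 2*T
g(j, k) = 3 + 12*j (g(j, k) = j*12 + 3 = 12*j + 3 = 3 + 12*j)
(v(8, 0 - 1*(-2)) + Y(8))*g(-11, 8) = (2*8 + (-2 + 8)**2)*(3 + 12*(-11)) = (16 + 6**2)*(3 - 132) = (16 + 36)*(-129) = 52*(-129) = -6708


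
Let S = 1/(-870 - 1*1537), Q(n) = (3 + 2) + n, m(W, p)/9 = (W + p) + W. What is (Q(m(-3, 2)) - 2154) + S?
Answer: -5259296/2407 ≈ -2185.0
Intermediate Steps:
m(W, p) = 9*p + 18*W (m(W, p) = 9*((W + p) + W) = 9*(p + 2*W) = 9*p + 18*W)
Q(n) = 5 + n
S = -1/2407 (S = 1/(-870 - 1537) = 1/(-2407) = -1/2407 ≈ -0.00041546)
(Q(m(-3, 2)) - 2154) + S = ((5 + (9*2 + 18*(-3))) - 2154) - 1/2407 = ((5 + (18 - 54)) - 2154) - 1/2407 = ((5 - 36) - 2154) - 1/2407 = (-31 - 2154) - 1/2407 = -2185 - 1/2407 = -5259296/2407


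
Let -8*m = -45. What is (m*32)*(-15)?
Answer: -2700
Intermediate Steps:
m = 45/8 (m = -⅛*(-45) = 45/8 ≈ 5.6250)
(m*32)*(-15) = ((45/8)*32)*(-15) = 180*(-15) = -2700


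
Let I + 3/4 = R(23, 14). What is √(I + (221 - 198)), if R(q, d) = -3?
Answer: √77/2 ≈ 4.3875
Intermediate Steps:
I = -15/4 (I = -¾ - 3 = -15/4 ≈ -3.7500)
√(I + (221 - 198)) = √(-15/4 + (221 - 198)) = √(-15/4 + 23) = √(77/4) = √77/2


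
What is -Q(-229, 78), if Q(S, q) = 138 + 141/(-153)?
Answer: -6991/51 ≈ -137.08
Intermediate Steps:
Q(S, q) = 6991/51 (Q(S, q) = 138 + 141*(-1/153) = 138 - 47/51 = 6991/51)
-Q(-229, 78) = -1*6991/51 = -6991/51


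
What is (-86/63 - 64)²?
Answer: 16957924/3969 ≈ 4272.6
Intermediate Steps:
(-86/63 - 64)² = (-4118/63)² = 16957924/3969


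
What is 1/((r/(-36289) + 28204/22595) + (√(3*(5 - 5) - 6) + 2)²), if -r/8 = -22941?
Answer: -650933686354899145/14538464501674394566 - 672317928704502025*I*√6/21807696752511591849 ≈ -0.044773 - 0.075516*I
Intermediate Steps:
r = 183528 (r = -8*(-22941) = 183528)
1/((r/(-36289) + 28204/22595) + (√(3*(5 - 5) - 6) + 2)²) = 1/((183528/(-36289) + 28204/22595) + (√(3*(5 - 5) - 6) + 2)²) = 1/((183528*(-1/36289) + 28204*(1/22595)) + (√(3*0 - 6) + 2)²) = 1/((-183528/36289 + 28204/22595) + (√(0 - 6) + 2)²) = 1/(-3123320204/819949955 + (√(-6) + 2)²) = 1/(-3123320204/819949955 + (I*√6 + 2)²) = 1/(-3123320204/819949955 + (2 + I*√6)²)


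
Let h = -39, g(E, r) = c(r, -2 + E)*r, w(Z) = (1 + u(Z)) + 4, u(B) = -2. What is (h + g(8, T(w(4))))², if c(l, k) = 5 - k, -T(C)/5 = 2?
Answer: 841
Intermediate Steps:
w(Z) = 3 (w(Z) = (1 - 2) + 4 = -1 + 4 = 3)
T(C) = -10 (T(C) = -5*2 = -10)
g(E, r) = r*(7 - E) (g(E, r) = (5 - (-2 + E))*r = (5 + (2 - E))*r = (7 - E)*r = r*(7 - E))
(h + g(8, T(w(4))))² = (-39 - 10*(7 - 1*8))² = (-39 - 10*(7 - 8))² = (-39 - 10*(-1))² = (-39 + 10)² = (-29)² = 841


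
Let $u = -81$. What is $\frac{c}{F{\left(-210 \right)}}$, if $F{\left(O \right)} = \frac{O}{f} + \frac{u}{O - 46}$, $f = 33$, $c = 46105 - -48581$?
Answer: $- \frac{266635776}{17029} \approx -15658.0$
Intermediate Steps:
$c = 94686$ ($c = 46105 + 48581 = 94686$)
$F{\left(O \right)} = - \frac{81}{-46 + O} + \frac{O}{33}$ ($F{\left(O \right)} = \frac{O}{33} - \frac{81}{O - 46} = O \frac{1}{33} - \frac{81}{-46 + O} = \frac{O}{33} - \frac{81}{-46 + O} = - \frac{81}{-46 + O} + \frac{O}{33}$)
$\frac{c}{F{\left(-210 \right)}} = \frac{94686}{\frac{1}{33} \frac{1}{-46 - 210} \left(-2673 + \left(-210\right)^{2} - -9660\right)} = \frac{94686}{\frac{1}{33} \frac{1}{-256} \left(-2673 + 44100 + 9660\right)} = \frac{94686}{\frac{1}{33} \left(- \frac{1}{256}\right) 51087} = \frac{94686}{- \frac{17029}{2816}} = 94686 \left(- \frac{2816}{17029}\right) = - \frac{266635776}{17029}$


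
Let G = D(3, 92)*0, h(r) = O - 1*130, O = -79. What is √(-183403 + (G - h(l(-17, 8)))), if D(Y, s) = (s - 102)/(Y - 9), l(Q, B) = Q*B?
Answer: 11*I*√1514 ≈ 428.01*I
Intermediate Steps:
l(Q, B) = B*Q
D(Y, s) = (-102 + s)/(-9 + Y)
h(r) = -209 (h(r) = -79 - 1*130 = -79 - 130 = -209)
G = 0 (G = ((-102 + 92)/(-9 + 3))*0 = (-10/(-6))*0 = -⅙*(-10)*0 = (5/3)*0 = 0)
√(-183403 + (G - h(l(-17, 8)))) = √(-183403 + (0 - 1*(-209))) = √(-183403 + (0 + 209)) = √(-183403 + 209) = √(-183194) = 11*I*√1514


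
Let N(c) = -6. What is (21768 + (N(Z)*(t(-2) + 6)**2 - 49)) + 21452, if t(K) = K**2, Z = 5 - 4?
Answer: 42571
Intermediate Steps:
Z = 1
(21768 + (N(Z)*(t(-2) + 6)**2 - 49)) + 21452 = (21768 + (-6*((-2)**2 + 6)**2 - 49)) + 21452 = (21768 + (-6*(4 + 6)**2 - 49)) + 21452 = (21768 + (-6*10**2 - 49)) + 21452 = (21768 + (-6*100 - 49)) + 21452 = (21768 + (-600 - 49)) + 21452 = (21768 - 649) + 21452 = 21119 + 21452 = 42571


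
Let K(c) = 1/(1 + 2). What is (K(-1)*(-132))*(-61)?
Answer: 2684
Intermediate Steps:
K(c) = ⅓ (K(c) = 1/3 = ⅓)
(K(-1)*(-132))*(-61) = ((⅓)*(-132))*(-61) = -44*(-61) = 2684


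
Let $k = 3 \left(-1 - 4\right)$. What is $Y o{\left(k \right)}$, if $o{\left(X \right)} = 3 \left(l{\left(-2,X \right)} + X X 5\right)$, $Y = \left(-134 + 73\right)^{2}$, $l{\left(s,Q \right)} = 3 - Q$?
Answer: $12759309$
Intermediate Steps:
$Y = 3721$ ($Y = \left(-61\right)^{2} = 3721$)
$k = -15$ ($k = 3 \left(-1 - 4\right) = 3 \left(-5\right) = -15$)
$o{\left(X \right)} = 9 - 3 X + 15 X^{2}$ ($o{\left(X \right)} = 3 \left(\left(3 - X\right) + X X 5\right) = 3 \left(\left(3 - X\right) + X^{2} \cdot 5\right) = 3 \left(\left(3 - X\right) + 5 X^{2}\right) = 3 \left(3 - X + 5 X^{2}\right) = 9 - 3 X + 15 X^{2}$)
$Y o{\left(k \right)} = 3721 \left(9 - -45 + 15 \left(-15\right)^{2}\right) = 3721 \left(9 + 45 + 15 \cdot 225\right) = 3721 \left(9 + 45 + 3375\right) = 3721 \cdot 3429 = 12759309$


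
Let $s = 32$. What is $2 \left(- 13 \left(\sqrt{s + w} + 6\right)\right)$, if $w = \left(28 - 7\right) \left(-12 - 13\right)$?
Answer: $-156 - 26 i \sqrt{493} \approx -156.0 - 577.29 i$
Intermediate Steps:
$w = -525$ ($w = 21 \left(-25\right) = -525$)
$2 \left(- 13 \left(\sqrt{s + w} + 6\right)\right) = 2 \left(- 13 \left(\sqrt{32 - 525} + 6\right)\right) = 2 \left(- 13 \left(\sqrt{-493} + 6\right)\right) = 2 \left(- 13 \left(i \sqrt{493} + 6\right)\right) = 2 \left(- 13 \left(6 + i \sqrt{493}\right)\right) = 2 \left(-78 - 13 i \sqrt{493}\right) = -156 - 26 i \sqrt{493}$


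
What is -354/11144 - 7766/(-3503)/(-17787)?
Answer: -143789137/4508823396 ≈ -0.031891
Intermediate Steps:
-354/11144 - 7766/(-3503)/(-17787) = -354*1/11144 - 7766*(-1/3503)*(-1/17787) = -177/5572 + (7766/3503)*(-1/17787) = -177/5572 - 706/5664351 = -143789137/4508823396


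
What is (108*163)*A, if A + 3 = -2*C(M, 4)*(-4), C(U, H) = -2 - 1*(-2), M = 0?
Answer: -52812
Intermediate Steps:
C(U, H) = 0 (C(U, H) = -2 + 2 = 0)
A = -3 (A = -3 - 2*0*(-4) = -3 + 0*(-4) = -3 + 0 = -3)
(108*163)*A = (108*163)*(-3) = 17604*(-3) = -52812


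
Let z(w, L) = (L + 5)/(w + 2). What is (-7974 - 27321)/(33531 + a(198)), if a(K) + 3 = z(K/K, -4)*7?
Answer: -105885/100591 ≈ -1.0526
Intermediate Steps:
z(w, L) = (5 + L)/(2 + w)
a(K) = -⅔ (a(K) = -3 + ((5 - 4)/(2 + K/K))*7 = -3 + (1/(2 + 1))*7 = -3 + (1/3)*7 = -3 + ((⅓)*1)*7 = -3 + (⅓)*7 = -3 + 7/3 = -⅔)
(-7974 - 27321)/(33531 + a(198)) = (-7974 - 27321)/(33531 - ⅔) = -35295/100591/3 = -35295*3/100591 = -105885/100591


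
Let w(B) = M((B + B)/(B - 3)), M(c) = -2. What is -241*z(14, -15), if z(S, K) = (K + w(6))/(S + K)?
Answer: -4097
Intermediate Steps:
w(B) = -2
z(S, K) = (-2 + K)/(K + S) (z(S, K) = (K - 2)/(S + K) = (-2 + K)/(K + S))
-241*z(14, -15) = -241*(-2 - 15)/(-15 + 14) = -241*(-17)/(-1) = -(-241)*(-17) = -241*17 = -4097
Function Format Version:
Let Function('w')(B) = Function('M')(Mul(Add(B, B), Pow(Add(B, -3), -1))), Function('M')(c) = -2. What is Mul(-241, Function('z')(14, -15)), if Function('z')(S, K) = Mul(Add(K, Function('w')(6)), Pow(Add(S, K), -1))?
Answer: -4097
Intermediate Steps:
Function('w')(B) = -2
Function('z')(S, K) = Mul(Pow(Add(K, S), -1), Add(-2, K)) (Function('z')(S, K) = Mul(Add(K, -2), Pow(Add(S, K), -1)) = Mul(Add(-2, K), Pow(Add(K, S), -1)) = Mul(Pow(Add(K, S), -1), Add(-2, K)))
Mul(-241, Function('z')(14, -15)) = Mul(-241, Mul(Pow(Add(-15, 14), -1), Add(-2, -15))) = Mul(-241, Mul(Pow(-1, -1), -17)) = Mul(-241, Mul(-1, -17)) = Mul(-241, 17) = -4097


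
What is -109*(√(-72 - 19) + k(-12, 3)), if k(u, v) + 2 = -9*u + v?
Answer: -11881 - 109*I*√91 ≈ -11881.0 - 1039.8*I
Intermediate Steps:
k(u, v) = -2 + v - 9*u (k(u, v) = -2 + (-9*u + v) = -2 + (v - 9*u) = -2 + v - 9*u)
-109*(√(-72 - 19) + k(-12, 3)) = -109*(√(-72 - 19) + (-2 + 3 - 9*(-12))) = -109*(√(-91) + (-2 + 3 + 108)) = -109*(I*√91 + 109) = -109*(109 + I*√91) = -11881 - 109*I*√91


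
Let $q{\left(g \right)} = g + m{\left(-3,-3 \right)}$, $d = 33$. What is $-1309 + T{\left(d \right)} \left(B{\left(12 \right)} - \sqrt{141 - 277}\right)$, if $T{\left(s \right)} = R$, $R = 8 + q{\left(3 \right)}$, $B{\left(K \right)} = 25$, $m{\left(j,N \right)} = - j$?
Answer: $-959 - 28 i \sqrt{34} \approx -959.0 - 163.27 i$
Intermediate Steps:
$q{\left(g \right)} = 3 + g$ ($q{\left(g \right)} = g - -3 = g + 3 = 3 + g$)
$R = 14$ ($R = 8 + \left(3 + 3\right) = 8 + 6 = 14$)
$T{\left(s \right)} = 14$
$-1309 + T{\left(d \right)} \left(B{\left(12 \right)} - \sqrt{141 - 277}\right) = -1309 + 14 \left(25 - \sqrt{141 - 277}\right) = -1309 + 14 \left(25 - \sqrt{-136}\right) = -1309 + 14 \left(25 - 2 i \sqrt{34}\right) = -1309 + \left(350 - 28 i \sqrt{34}\right) = -959 - 28 i \sqrt{34}$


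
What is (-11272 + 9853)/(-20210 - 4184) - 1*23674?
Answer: -577502137/24394 ≈ -23674.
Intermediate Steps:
(-11272 + 9853)/(-20210 - 4184) - 1*23674 = -1419/(-24394) - 23674 = -1419*(-1/24394) - 23674 = 1419/24394 - 23674 = -577502137/24394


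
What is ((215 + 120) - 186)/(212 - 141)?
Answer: 149/71 ≈ 2.0986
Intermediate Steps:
((215 + 120) - 186)/(212 - 141) = (335 - 186)/71 = 149*(1/71) = 149/71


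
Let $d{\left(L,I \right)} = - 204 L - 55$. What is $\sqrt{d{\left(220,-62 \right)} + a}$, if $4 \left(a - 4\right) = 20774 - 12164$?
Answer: $\frac{19 i \sqrt{474}}{2} \approx 206.83 i$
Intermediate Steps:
$a = \frac{4313}{2}$ ($a = 4 + \frac{20774 - 12164}{4} = 4 + \frac{1}{4} \cdot 8610 = 4 + \frac{4305}{2} = \frac{4313}{2} \approx 2156.5$)
$d{\left(L,I \right)} = -55 - 204 L$
$\sqrt{d{\left(220,-62 \right)} + a} = \sqrt{\left(-55 - 44880\right) + \frac{4313}{2}} = \sqrt{-44935 + \frac{4313}{2}} = \sqrt{- \frac{85557}{2}} = \frac{19 i \sqrt{474}}{2}$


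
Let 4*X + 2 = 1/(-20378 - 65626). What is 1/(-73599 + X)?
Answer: -344016/25319405593 ≈ -1.3587e-5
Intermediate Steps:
X = -172009/344016 (X = -½ + 1/(4*(-20378 - 65626)) = -½ + (¼)/(-86004) = -½ + (¼)*(-1/86004) = -½ - 1/344016 = -172009/344016 ≈ -0.50000)
1/(-73599 + X) = 1/(-73599 - 172009/344016) = 1/(-25319405593/344016) = -344016/25319405593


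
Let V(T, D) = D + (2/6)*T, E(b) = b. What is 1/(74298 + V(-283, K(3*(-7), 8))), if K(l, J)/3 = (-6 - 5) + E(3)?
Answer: 3/222539 ≈ 1.3481e-5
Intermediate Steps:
K(l, J) = -24 (K(l, J) = 3*((-6 - 5) + 3) = 3*(-11 + 3) = 3*(-8) = -24)
V(T, D) = D + T/3 (V(T, D) = D + (2*(1/6))*T = D + T/3)
1/(74298 + V(-283, K(3*(-7), 8))) = 1/(74298 + (-24 + (1/3)*(-283))) = 1/(74298 + (-24 - 283/3)) = 1/(74298 - 355/3) = 1/(222539/3) = 3/222539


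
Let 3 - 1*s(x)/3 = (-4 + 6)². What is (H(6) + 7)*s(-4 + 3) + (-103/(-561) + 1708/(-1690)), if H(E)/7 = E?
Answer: -70076674/474045 ≈ -147.83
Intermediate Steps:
H(E) = 7*E
s(x) = -3 (s(x) = 9 - 3*(-4 + 6)² = 9 - 3*2² = 9 - 3*4 = 9 - 12 = -3)
(H(6) + 7)*s(-4 + 3) + (-103/(-561) + 1708/(-1690)) = (7*6 + 7)*(-3) + (-103/(-561) + 1708/(-1690)) = (42 + 7)*(-3) + (-103*(-1/561) + 1708*(-1/1690)) = 49*(-3) + (103/561 - 854/845) = -147 - 392059/474045 = -70076674/474045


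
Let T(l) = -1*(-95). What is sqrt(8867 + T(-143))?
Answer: sqrt(8962) ≈ 94.668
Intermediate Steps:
T(l) = 95
sqrt(8867 + T(-143)) = sqrt(8867 + 95) = sqrt(8962)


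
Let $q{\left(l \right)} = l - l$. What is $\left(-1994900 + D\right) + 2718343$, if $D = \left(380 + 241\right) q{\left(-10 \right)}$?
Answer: $723443$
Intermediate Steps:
$q{\left(l \right)} = 0$
$D = 0$ ($D = \left(380 + 241\right) 0 = 621 \cdot 0 = 0$)
$\left(-1994900 + D\right) + 2718343 = \left(-1994900 + 0\right) + 2718343 = -1994900 + 2718343 = 723443$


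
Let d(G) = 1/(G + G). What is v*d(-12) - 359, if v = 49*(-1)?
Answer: -8567/24 ≈ -356.96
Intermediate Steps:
d(G) = 1/(2*G)
v = -49
v*d(-12) - 359 = -49/(2*(-12)) - 359 = -49*(-1)/(2*12) - 359 = -49*(-1/24) - 359 = 49/24 - 359 = -8567/24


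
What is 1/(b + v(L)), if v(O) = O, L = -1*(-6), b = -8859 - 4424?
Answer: -1/13277 ≈ -7.5318e-5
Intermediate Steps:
b = -13283
L = 6
1/(b + v(L)) = 1/(-13283 + 6) = 1/(-13277) = -1/13277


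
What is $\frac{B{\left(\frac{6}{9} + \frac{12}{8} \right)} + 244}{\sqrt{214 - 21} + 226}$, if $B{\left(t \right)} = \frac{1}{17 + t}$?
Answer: $\frac{6342916}{5851545} - \frac{28066 \sqrt{193}}{5851545} \approx 1.0173$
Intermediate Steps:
$\frac{B{\left(\frac{6}{9} + \frac{12}{8} \right)} + 244}{\sqrt{214 - 21} + 226} = \frac{\frac{1}{17 + \left(\frac{6}{9} + \frac{12}{8}\right)} + 244}{\sqrt{214 - 21} + 226} = \frac{\frac{1}{17 + \left(6 \cdot \frac{1}{9} + 12 \cdot \frac{1}{8}\right)} + 244}{\sqrt{193} + 226} = \frac{\frac{1}{17 + \left(\frac{2}{3} + \frac{3}{2}\right)} + 244}{226 + \sqrt{193}} = \frac{\frac{1}{17 + \frac{13}{6}} + 244}{226 + \sqrt{193}} = \frac{\frac{1}{\frac{115}{6}} + 244}{226 + \sqrt{193}} = \frac{\frac{6}{115} + 244}{226 + \sqrt{193}} = \frac{28066}{115 \left(226 + \sqrt{193}\right)}$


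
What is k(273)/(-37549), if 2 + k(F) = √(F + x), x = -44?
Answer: 2/37549 - √229/37549 ≈ -0.00034975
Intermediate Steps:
k(F) = -2 + √(-44 + F) (k(F) = -2 + √(F - 44) = -2 + √(-44 + F))
k(273)/(-37549) = (-2 + √(-44 + 273))/(-37549) = (-2 + √229)*(-1/37549) = 2/37549 - √229/37549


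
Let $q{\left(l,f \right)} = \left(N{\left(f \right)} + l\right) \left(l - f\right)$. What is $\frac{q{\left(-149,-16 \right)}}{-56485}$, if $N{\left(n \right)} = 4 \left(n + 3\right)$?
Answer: $- \frac{26733}{56485} \approx -0.47328$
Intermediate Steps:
$N{\left(n \right)} = 12 + 4 n$ ($N{\left(n \right)} = 4 \left(3 + n\right) = 12 + 4 n$)
$q{\left(l,f \right)} = \left(l - f\right) \left(12 + l + 4 f\right)$ ($q{\left(l,f \right)} = \left(\left(12 + 4 f\right) + l\right) \left(l - f\right) = \left(12 + l + 4 f\right) \left(l - f\right) = \left(l - f\right) \left(12 + l + 4 f\right)$)
$\frac{q{\left(-149,-16 \right)}}{-56485} = \frac{\left(-149\right)^{2} - \left(-16\right) \left(-149\right) - - 64 \left(3 - 16\right) + 4 \left(-149\right) \left(3 - 16\right)}{-56485} = \left(22201 - 2384 - \left(-64\right) \left(-13\right) + 4 \left(-149\right) \left(-13\right)\right) \left(- \frac{1}{56485}\right) = \left(22201 - 2384 - 832 + 7748\right) \left(- \frac{1}{56485}\right) = 26733 \left(- \frac{1}{56485}\right) = - \frac{26733}{56485}$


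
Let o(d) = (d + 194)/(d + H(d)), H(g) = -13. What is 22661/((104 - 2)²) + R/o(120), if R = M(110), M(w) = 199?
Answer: 6724939/96084 ≈ 69.990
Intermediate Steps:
o(d) = (194 + d)/(-13 + d) (o(d) = (d + 194)/(d - 13) = (194 + d)/(-13 + d))
R = 199
22661/((104 - 2)²) + R/o(120) = 22661/((104 - 2)²) + 199/(((194 + 120)/(-13 + 120))) = 22661/(102²) + 199/((314/107)) = 22661/10404 + 199/(((1/107)*314)) = 22661*(1/10404) + 199/(314/107) = 1333/612 + 199*(107/314) = 1333/612 + 21293/314 = 6724939/96084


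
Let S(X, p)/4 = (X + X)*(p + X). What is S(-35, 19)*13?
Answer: 58240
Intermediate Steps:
S(X, p) = 8*X*(X + p) (S(X, p) = 4*((X + X)*(p + X)) = 4*((2*X)*(X + p)) = 4*(2*X*(X + p)) = 8*X*(X + p))
S(-35, 19)*13 = (8*(-35)*(-35 + 19))*13 = (8*(-35)*(-16))*13 = 4480*13 = 58240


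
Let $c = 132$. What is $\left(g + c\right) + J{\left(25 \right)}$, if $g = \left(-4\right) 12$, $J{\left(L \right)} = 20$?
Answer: $104$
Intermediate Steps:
$g = -48$
$\left(g + c\right) + J{\left(25 \right)} = \left(-48 + 132\right) + 20 = 84 + 20 = 104$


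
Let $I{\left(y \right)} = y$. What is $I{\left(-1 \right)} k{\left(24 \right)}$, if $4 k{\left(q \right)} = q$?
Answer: $-6$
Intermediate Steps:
$k{\left(q \right)} = \frac{q}{4}$
$I{\left(-1 \right)} k{\left(24 \right)} = - \frac{24}{4} = \left(-1\right) 6 = -6$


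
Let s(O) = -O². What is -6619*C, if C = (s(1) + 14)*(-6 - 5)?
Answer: 946517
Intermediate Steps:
C = -143 (C = (-1*1² + 14)*(-6 - 5) = (-1*1 + 14)*(-11) = (-1 + 14)*(-11) = 13*(-11) = -143)
-6619*C = -6619*(-143) = 946517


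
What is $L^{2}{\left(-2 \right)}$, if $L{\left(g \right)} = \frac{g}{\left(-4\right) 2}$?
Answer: $\frac{1}{16} \approx 0.0625$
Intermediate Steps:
$L{\left(g \right)} = - \frac{g}{8}$ ($L{\left(g \right)} = \frac{g}{-8} = g \left(- \frac{1}{8}\right) = - \frac{g}{8}$)
$L^{2}{\left(-2 \right)} = \left(\left(- \frac{1}{8}\right) \left(-2\right)\right)^{2} = \left(\frac{1}{4}\right)^{2} = \frac{1}{16}$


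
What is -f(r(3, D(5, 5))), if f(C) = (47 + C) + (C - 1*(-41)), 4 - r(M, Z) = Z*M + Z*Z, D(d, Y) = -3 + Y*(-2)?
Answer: 164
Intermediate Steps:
D(d, Y) = -3 - 2*Y
r(M, Z) = 4 - Z² - M*Z (r(M, Z) = 4 - (Z*M + Z*Z) = 4 - (M*Z + Z²) = 4 - (Z² + M*Z) = 4 + (-Z² - M*Z) = 4 - Z² - M*Z)
f(C) = 88 + 2*C (f(C) = (47 + C) + (C + 41) = (47 + C) + (41 + C) = 88 + 2*C)
-f(r(3, D(5, 5))) = -(88 + 2*(4 - (-3 - 2*5)² - 1*3*(-3 - 2*5))) = -(88 + 2*(4 - (-3 - 10)² - 1*3*(-3 - 10))) = -(88 + 2*(4 - 1*(-13)² - 1*3*(-13))) = -(88 + 2*(4 - 1*169 + 39)) = -(88 + 2*(4 - 169 + 39)) = -(88 + 2*(-126)) = -(88 - 252) = -1*(-164) = 164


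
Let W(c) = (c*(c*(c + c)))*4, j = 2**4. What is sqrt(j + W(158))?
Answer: 4*sqrt(1972157) ≈ 5617.3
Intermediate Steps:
j = 16
W(c) = 8*c**3 (W(c) = (c*(c*(2*c)))*4 = (c*(2*c**2))*4 = (2*c**3)*4 = 8*c**3)
sqrt(j + W(158)) = sqrt(16 + 8*158**3) = sqrt(16 + 8*3944312) = sqrt(16 + 31554496) = sqrt(31554512) = 4*sqrt(1972157)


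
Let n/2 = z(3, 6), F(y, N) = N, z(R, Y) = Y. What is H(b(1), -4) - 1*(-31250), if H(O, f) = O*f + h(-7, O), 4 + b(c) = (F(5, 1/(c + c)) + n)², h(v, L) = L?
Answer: 123173/4 ≈ 30793.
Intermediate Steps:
n = 12 (n = 2*6 = 12)
b(c) = -4 + (12 + 1/(2*c))² (b(c) = -4 + (1/(c + c) + 12)² = -4 + (1/(2*c) + 12)² = -4 + (12 + 1/(2*c))²)
H(O, f) = O + O*f (H(O, f) = O*f + O = O + O*f)
H(b(1), -4) - 1*(-31250) = (140 + 12/1 + (¼)/1²)*(1 - 4) - 1*(-31250) = (140 + 12*1 + (¼)*1)*(-3) + 31250 = (140 + 12 + ¼)*(-3) + 31250 = (609/4)*(-3) + 31250 = -1827/4 + 31250 = 123173/4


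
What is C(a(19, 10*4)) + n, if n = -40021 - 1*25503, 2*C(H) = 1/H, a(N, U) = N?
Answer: -2489911/38 ≈ -65524.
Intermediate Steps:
C(H) = 1/(2*H)
n = -65524 (n = -40021 - 25503 = -65524)
C(a(19, 10*4)) + n = (½)/19 - 65524 = (½)*(1/19) - 65524 = 1/38 - 65524 = -2489911/38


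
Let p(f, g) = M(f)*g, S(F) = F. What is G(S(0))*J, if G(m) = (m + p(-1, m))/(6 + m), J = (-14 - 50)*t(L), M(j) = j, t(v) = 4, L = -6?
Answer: 0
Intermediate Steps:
p(f, g) = f*g
J = -256 (J = (-14 - 50)*4 = -64*4 = -256)
G(m) = 0 (G(m) = (m - m)/(6 + m) = 0/(6 + m) = 0)
G(S(0))*J = 0*(-256) = 0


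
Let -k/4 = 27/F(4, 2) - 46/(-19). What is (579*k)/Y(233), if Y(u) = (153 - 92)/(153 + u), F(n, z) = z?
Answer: -270427740/1159 ≈ -2.3333e+5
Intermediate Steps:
k = -1210/19 (k = -4*(27/2 - 46/(-19)) = -4*(27*(½) - 46*(-1/19)) = -4*(27/2 + 46/19) = -4*605/38 = -1210/19 ≈ -63.684)
Y(u) = 61/(153 + u)
(579*k)/Y(233) = (579*(-1210/19))/((61/(153 + 233))) = -700590/(19*(61/386)) = -700590/(19*(61*(1/386))) = -700590/(19*61/386) = -700590/19*386/61 = -270427740/1159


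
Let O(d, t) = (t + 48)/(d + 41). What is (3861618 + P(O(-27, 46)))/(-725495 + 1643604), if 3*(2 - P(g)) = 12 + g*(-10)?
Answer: 81094406/19280289 ≈ 4.2061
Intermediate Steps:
O(d, t) = (48 + t)/(41 + d)
P(g) = -2 + 10*g/3 (P(g) = 2 - (12 + g*(-10))/3 = 2 - (12 - 10*g)/3 = 2 + (-4 + 10*g/3) = -2 + 10*g/3)
(3861618 + P(O(-27, 46)))/(-725495 + 1643604) = (3861618 + (-2 + 10*((48 + 46)/(41 - 27))/3))/(-725495 + 1643604) = (3861618 + (-2 + 10*(94/14)/3))/918109 = (3861618 + (-2 + 10*((1/14)*94)/3))*(1/918109) = (3861618 + (-2 + (10/3)*(47/7)))*(1/918109) = (3861618 + (-2 + 470/21))*(1/918109) = (3861618 + 428/21)*(1/918109) = (81094406/21)*(1/918109) = 81094406/19280289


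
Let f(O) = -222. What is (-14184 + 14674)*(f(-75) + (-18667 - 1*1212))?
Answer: -9849490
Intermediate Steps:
(-14184 + 14674)*(f(-75) + (-18667 - 1*1212)) = (-14184 + 14674)*(-222 + (-18667 - 1*1212)) = 490*(-222 + (-18667 - 1212)) = 490*(-222 - 19879) = 490*(-20101) = -9849490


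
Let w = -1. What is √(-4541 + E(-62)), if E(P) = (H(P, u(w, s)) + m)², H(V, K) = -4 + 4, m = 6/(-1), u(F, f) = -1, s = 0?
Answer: I*√4505 ≈ 67.119*I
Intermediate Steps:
m = -6 (m = 6*(-1) = -6)
H(V, K) = 0
E(P) = 36 (E(P) = (0 - 6)² = (-6)² = 36)
√(-4541 + E(-62)) = √(-4541 + 36) = √(-4505) = I*√4505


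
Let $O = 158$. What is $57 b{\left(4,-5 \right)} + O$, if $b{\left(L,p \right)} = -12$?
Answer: $-526$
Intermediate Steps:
$57 b{\left(4,-5 \right)} + O = 57 \left(-12\right) + 158 = -684 + 158 = -526$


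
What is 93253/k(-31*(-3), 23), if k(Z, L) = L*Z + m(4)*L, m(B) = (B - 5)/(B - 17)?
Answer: 1212289/27830 ≈ 43.560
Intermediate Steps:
m(B) = (-5 + B)/(-17 + B)
k(Z, L) = L/13 + L*Z (k(Z, L) = L*Z + ((-5 + 4)/(-17 + 4))*L = L*Z + (-1/(-13))*L = L*Z + (-1/13*(-1))*L = L*Z + L/13 = L/13 + L*Z)
93253/k(-31*(-3), 23) = 93253/((23*(1/13 - 31*(-3)))) = 93253/((23*(1/13 + 93))) = 93253/((23*(1210/13))) = 93253/(27830/13) = 93253*(13/27830) = 1212289/27830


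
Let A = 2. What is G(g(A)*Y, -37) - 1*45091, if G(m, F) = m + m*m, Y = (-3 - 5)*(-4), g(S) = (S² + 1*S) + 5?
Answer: 79165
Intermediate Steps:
g(S) = 5 + S + S² (g(S) = (S² + S) + 5 = (S + S²) + 5 = 5 + S + S²)
Y = 32 (Y = -8*(-4) = 32)
G(m, F) = m + m²
G(g(A)*Y, -37) - 1*45091 = ((5 + 2 + 2²)*32)*(1 + (5 + 2 + 2²)*32) - 1*45091 = ((5 + 2 + 4)*32)*(1 + (5 + 2 + 4)*32) - 45091 = (11*32)*(1 + 11*32) - 45091 = 352*(1 + 352) - 45091 = 352*353 - 45091 = 124256 - 45091 = 79165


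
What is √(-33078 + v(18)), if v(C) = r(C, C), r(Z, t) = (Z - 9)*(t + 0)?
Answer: 2*I*√8229 ≈ 181.43*I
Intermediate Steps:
r(Z, t) = t*(-9 + Z) (r(Z, t) = (-9 + Z)*t = t*(-9 + Z))
v(C) = C*(-9 + C)
√(-33078 + v(18)) = √(-33078 + 18*(-9 + 18)) = √(-33078 + 18*9) = √(-33078 + 162) = √(-32916) = 2*I*√8229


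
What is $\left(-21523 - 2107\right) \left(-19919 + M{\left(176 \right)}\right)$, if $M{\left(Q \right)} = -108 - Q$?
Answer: $477396890$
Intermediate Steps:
$\left(-21523 - 2107\right) \left(-19919 + M{\left(176 \right)}\right) = \left(-21523 - 2107\right) \left(-19919 - 284\right) = - 23630 \left(-19919 - 284\right) = \left(-23630\right) \left(-20203\right) = 477396890$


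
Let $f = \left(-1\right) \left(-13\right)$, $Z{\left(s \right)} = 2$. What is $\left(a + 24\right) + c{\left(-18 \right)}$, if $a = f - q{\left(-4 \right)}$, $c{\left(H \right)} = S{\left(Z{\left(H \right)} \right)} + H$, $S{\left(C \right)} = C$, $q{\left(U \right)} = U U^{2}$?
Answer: $85$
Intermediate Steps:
$q{\left(U \right)} = U^{3}$
$f = 13$
$c{\left(H \right)} = 2 + H$
$a = 77$ ($a = 13 - \left(-4\right)^{3} = 13 - -64 = 13 + 64 = 77$)
$\left(a + 24\right) + c{\left(-18 \right)} = \left(77 + 24\right) + \left(2 - 18\right) = 101 - 16 = 85$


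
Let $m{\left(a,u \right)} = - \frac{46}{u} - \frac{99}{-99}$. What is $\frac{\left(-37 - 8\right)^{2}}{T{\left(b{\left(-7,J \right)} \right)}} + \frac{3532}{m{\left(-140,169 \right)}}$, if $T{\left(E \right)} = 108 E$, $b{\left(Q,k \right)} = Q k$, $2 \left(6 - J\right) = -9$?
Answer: $\frac{58493909}{12054} \approx 4852.7$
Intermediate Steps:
$J = \frac{21}{2}$ ($J = 6 - - \frac{9}{2} = 6 + \frac{9}{2} = \frac{21}{2} \approx 10.5$)
$m{\left(a,u \right)} = 1 - \frac{46}{u}$ ($m{\left(a,u \right)} = - \frac{46}{u} - -1 = - \frac{46}{u} + 1 = 1 - \frac{46}{u}$)
$\frac{\left(-37 - 8\right)^{2}}{T{\left(b{\left(-7,J \right)} \right)}} + \frac{3532}{m{\left(-140,169 \right)}} = \frac{\left(-37 - 8\right)^{2}}{108 \left(\left(-7\right) \frac{21}{2}\right)} + \frac{3532}{\frac{1}{169} \left(-46 + 169\right)} = \frac{\left(-45\right)^{2}}{108 \left(- \frac{147}{2}\right)} + \frac{3532}{\frac{1}{169} \cdot 123} = \frac{2025}{-7938} + \frac{3532}{\frac{123}{169}} = 2025 \left(- \frac{1}{7938}\right) + 3532 \cdot \frac{169}{123} = - \frac{25}{98} + \frac{596908}{123} = \frac{58493909}{12054}$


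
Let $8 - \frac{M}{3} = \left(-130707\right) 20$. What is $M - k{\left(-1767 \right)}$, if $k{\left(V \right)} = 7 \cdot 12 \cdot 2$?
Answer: $7842276$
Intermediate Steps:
$k{\left(V \right)} = 168$ ($k{\left(V \right)} = 84 \cdot 2 = 168$)
$M = 7842444$ ($M = 24 - 3 \left(\left(-130707\right) 20\right) = 24 - -7842420 = 24 + 7842420 = 7842444$)
$M - k{\left(-1767 \right)} = 7842444 - 168 = 7842276$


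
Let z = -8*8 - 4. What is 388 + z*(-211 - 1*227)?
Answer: 30172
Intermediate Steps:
z = -68 (z = -64 - 4 = -68)
388 + z*(-211 - 1*227) = 388 - 68*(-211 - 1*227) = 388 - 68*(-211 - 227) = 388 - 68*(-438) = 388 + 29784 = 30172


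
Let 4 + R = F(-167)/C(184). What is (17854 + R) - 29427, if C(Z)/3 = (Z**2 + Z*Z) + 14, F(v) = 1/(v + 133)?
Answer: -79974518005/6908052 ≈ -11577.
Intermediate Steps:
F(v) = 1/(133 + v)
C(Z) = 42 + 6*Z**2 (C(Z) = 3*((Z**2 + Z*Z) + 14) = 3*((Z**2 + Z**2) + 14) = 3*(2*Z**2 + 14) = 3*(14 + 2*Z**2) = 42 + 6*Z**2)
R = -27632209/6908052 (R = -4 + 1/((133 - 167)*(42 + 6*184**2)) = -4 + 1/((-34)*(42 + 6*33856)) = -4 - 1/(34*(42 + 203136)) = -4 - 1/34/203178 = -4 - 1/34*1/203178 = -4 - 1/6908052 = -27632209/6908052 ≈ -4.0000)
(17854 + R) - 29427 = (17854 - 27632209/6908052) - 29427 = 123308728199/6908052 - 29427 = -79974518005/6908052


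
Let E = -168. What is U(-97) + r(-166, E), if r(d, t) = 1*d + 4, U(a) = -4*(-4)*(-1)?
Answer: -178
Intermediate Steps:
U(a) = -16 (U(a) = 16*(-1) = -16)
r(d, t) = 4 + d (r(d, t) = d + 4 = 4 + d)
U(-97) + r(-166, E) = -16 + (4 - 166) = -16 - 162 = -178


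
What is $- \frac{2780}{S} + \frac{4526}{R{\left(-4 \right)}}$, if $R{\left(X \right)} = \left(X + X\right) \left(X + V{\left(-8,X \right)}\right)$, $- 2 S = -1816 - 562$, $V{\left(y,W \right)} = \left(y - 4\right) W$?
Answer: $- \frac{3179987}{209264} \approx -15.196$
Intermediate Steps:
$V{\left(y,W \right)} = W \left(-4 + y\right)$ ($V{\left(y,W \right)} = \left(-4 + y\right) W = W \left(-4 + y\right)$)
$S = 1189$ ($S = - \frac{-1816 - 562}{2} = \left(- \frac{1}{2}\right) \left(-2378\right) = 1189$)
$R{\left(X \right)} = - 22 X^{2}$ ($R{\left(X \right)} = \left(X + X\right) \left(X + X \left(-4 - 8\right)\right) = 2 X \left(X + X \left(-12\right)\right) = 2 X \left(X - 12 X\right) = 2 X \left(- 11 X\right) = - 22 X^{2}$)
$- \frac{2780}{S} + \frac{4526}{R{\left(-4 \right)}} = - \frac{2780}{1189} + \frac{4526}{\left(-22\right) \left(-4\right)^{2}} = \left(-2780\right) \frac{1}{1189} + \frac{4526}{\left(-22\right) 16} = - \frac{2780}{1189} + \frac{4526}{-352} = - \frac{2780}{1189} + 4526 \left(- \frac{1}{352}\right) = - \frac{2780}{1189} - \frac{2263}{176} = - \frac{3179987}{209264}$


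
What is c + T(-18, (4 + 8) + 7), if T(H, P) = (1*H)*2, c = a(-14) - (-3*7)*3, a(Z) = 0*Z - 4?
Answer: 23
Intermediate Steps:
a(Z) = -4 (a(Z) = 0 - 4 = -4)
c = 59 (c = -4 - (-3*7)*3 = -4 - (-21)*3 = -4 - 1*(-63) = -4 + 63 = 59)
T(H, P) = 2*H (T(H, P) = H*2 = 2*H)
c + T(-18, (4 + 8) + 7) = 59 + 2*(-18) = 59 - 36 = 23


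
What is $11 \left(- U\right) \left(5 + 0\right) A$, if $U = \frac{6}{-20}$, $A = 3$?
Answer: $\frac{99}{2} \approx 49.5$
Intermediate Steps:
$U = - \frac{3}{10}$ ($U = 6 \left(- \frac{1}{20}\right) = - \frac{3}{10} \approx -0.3$)
$11 \left(- U\right) \left(5 + 0\right) A = 11 \left(\left(-1\right) \left(- \frac{3}{10}\right)\right) \left(5 + 0\right) 3 = 11 \cdot \frac{3}{10} \cdot 5 \cdot 3 = \frac{33}{10} \cdot 15 = \frac{99}{2}$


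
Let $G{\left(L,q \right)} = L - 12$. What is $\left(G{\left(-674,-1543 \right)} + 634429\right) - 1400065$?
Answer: $-766322$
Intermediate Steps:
$G{\left(L,q \right)} = -12 + L$ ($G{\left(L,q \right)} = L - 12 = -12 + L$)
$\left(G{\left(-674,-1543 \right)} + 634429\right) - 1400065 = \left(\left(-12 - 674\right) + 634429\right) - 1400065 = \left(-686 + 634429\right) - 1400065 = 633743 - 1400065 = -766322$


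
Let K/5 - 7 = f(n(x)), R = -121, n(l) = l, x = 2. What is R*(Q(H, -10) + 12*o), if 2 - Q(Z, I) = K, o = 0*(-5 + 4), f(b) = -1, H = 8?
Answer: 3388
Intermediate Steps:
K = 30 (K = 35 + 5*(-1) = 35 - 5 = 30)
o = 0 (o = 0*(-1) = 0)
Q(Z, I) = -28 (Q(Z, I) = 2 - 1*30 = 2 - 30 = -28)
R*(Q(H, -10) + 12*o) = -121*(-28 + 12*0) = -121*(-28 + 0) = -121*(-28) = 3388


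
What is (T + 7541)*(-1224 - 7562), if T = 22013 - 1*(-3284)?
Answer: -288514668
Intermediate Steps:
T = 25297 (T = 22013 + 3284 = 25297)
(T + 7541)*(-1224 - 7562) = (25297 + 7541)*(-1224 - 7562) = 32838*(-8786) = -288514668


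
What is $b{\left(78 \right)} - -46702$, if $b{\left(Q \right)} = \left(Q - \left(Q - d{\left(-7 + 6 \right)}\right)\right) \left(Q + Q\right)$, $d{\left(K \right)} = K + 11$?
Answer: $48262$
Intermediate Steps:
$d{\left(K \right)} = 11 + K$
$b{\left(Q \right)} = 20 Q$ ($b{\left(Q \right)} = \left(Q - \left(-10 + Q\right)\right) \left(Q + Q\right) = \left(Q - \left(-10 + Q\right)\right) 2 Q = 10 \cdot 2 Q = 20 Q$)
$b{\left(78 \right)} - -46702 = 20 \cdot 78 - -46702 = 1560 + 46702 = 48262$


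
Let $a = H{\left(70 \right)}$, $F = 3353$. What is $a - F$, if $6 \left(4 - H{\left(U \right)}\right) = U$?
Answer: $- \frac{10082}{3} \approx -3360.7$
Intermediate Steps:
$H{\left(U \right)} = 4 - \frac{U}{6}$
$a = - \frac{23}{3}$ ($a = 4 - \frac{35}{3} = - \frac{23}{3} \approx -7.6667$)
$a - F = - \frac{23}{3} - 3353 = - \frac{10082}{3}$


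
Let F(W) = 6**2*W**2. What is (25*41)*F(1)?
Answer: 36900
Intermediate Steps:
F(W) = 36*W**2
(25*41)*F(1) = (25*41)*(36*1**2) = 1025*(36*1) = 1025*36 = 36900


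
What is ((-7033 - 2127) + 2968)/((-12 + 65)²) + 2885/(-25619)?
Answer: -166736813/71963771 ≈ -2.3170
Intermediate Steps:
((-7033 - 2127) + 2968)/((-12 + 65)²) + 2885/(-25619) = (-9160 + 2968)/(53²) + 2885*(-1/25619) = -6192/2809 - 2885/25619 = -166736813/71963771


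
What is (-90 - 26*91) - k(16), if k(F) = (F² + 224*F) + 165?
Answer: -6461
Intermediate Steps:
k(F) = 165 + F² + 224*F
(-90 - 26*91) - k(16) = (-90 - 26*91) - (165 + 16² + 224*16) = (-90 - 2366) - (165 + 256 + 3584) = -2456 - 1*4005 = -2456 - 4005 = -6461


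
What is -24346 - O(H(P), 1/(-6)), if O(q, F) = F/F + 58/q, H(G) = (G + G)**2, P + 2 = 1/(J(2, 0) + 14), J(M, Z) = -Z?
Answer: -17751805/729 ≈ -24351.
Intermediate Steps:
P = -27/14 (P = -2 + 1/(-1*0 + 14) = -2 + 1/(0 + 14) = -2 + 1/14 = -27/14 ≈ -1.9286)
H(G) = 4*G**2 (H(G) = (2*G)**2 = 4*G**2)
O(q, F) = 1 + 58/q
-24346 - O(H(P), 1/(-6)) = -24346 - (58 + 4*(-27/14)**2)/(4*(-27/14)**2) = -24346 - (58 + 4*(729/196))/(4*(729/196)) = -24346 - (58 + 729/49)/729/49 = -24346 - 49*3571/(729*49) = -24346 - 1*3571/729 = -24346 - 3571/729 = -17751805/729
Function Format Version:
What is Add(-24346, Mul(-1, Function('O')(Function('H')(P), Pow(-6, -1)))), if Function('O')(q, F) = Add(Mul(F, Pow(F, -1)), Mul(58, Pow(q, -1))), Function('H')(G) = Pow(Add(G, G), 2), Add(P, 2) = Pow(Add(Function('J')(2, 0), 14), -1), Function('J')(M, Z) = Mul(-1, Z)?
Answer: Rational(-17751805, 729) ≈ -24351.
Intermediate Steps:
P = Rational(-27, 14) (P = Add(-2, Pow(Add(Mul(-1, 0), 14), -1)) = Add(-2, Pow(Add(0, 14), -1)) = Add(-2, Pow(14, -1)) = Add(-2, Rational(1, 14)) = Rational(-27, 14) ≈ -1.9286)
Function('H')(G) = Mul(4, Pow(G, 2)) (Function('H')(G) = Pow(Mul(2, G), 2) = Mul(4, Pow(G, 2)))
Function('O')(q, F) = Add(1, Mul(58, Pow(q, -1)))
Add(-24346, Mul(-1, Function('O')(Function('H')(P), Pow(-6, -1)))) = Add(-24346, Mul(-1, Mul(Pow(Mul(4, Pow(Rational(-27, 14), 2)), -1), Add(58, Mul(4, Pow(Rational(-27, 14), 2)))))) = Add(-24346, Mul(-1, Mul(Pow(Mul(4, Rational(729, 196)), -1), Add(58, Mul(4, Rational(729, 196)))))) = Add(-24346, Mul(-1, Mul(Pow(Rational(729, 49), -1), Add(58, Rational(729, 49))))) = Add(-24346, Mul(-1, Mul(Rational(49, 729), Rational(3571, 49)))) = Add(-24346, Mul(-1, Rational(3571, 729))) = Add(-24346, Rational(-3571, 729)) = Rational(-17751805, 729)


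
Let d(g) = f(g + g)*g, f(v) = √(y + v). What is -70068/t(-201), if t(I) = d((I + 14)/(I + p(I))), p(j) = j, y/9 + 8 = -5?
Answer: 14083668*I*√4689330/2181355 ≈ 13981.0*I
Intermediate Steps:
y = -117 (y = -72 + 9*(-5) = -72 - 45 = -117)
f(v) = √(-117 + v)
d(g) = g*√(-117 + 2*g) (d(g) = √(-117 + (g + g))*g = √(-117 + 2*g)*g = g*√(-117 + 2*g))
t(I) = √(-117 + (14 + I)/I)*(14 + I)/(2*I) (t(I) = ((I + 14)/(I + I))*√(-117 + 2*((I + 14)/(I + I))) = ((14 + I)/((2*I)))*√(-117 + 2*((14 + I)/((2*I)))) = ((14 + I)*(1/(2*I)))*√(-117 + 2*((14 + I)*(1/(2*I)))) = ((14 + I)/(2*I))*√(-117 + 2*((14 + I)/(2*I))) = ((14 + I)/(2*I))*√(-117 + (14 + I)/I) = √(-117 + (14 + I)/I)*(14 + I)/(2*I))
-70068/t(-201) = -70068*201*I*√402/(√(7 - 58*(-201))*(14 - 201)) = -70068*(-201*I*√402/(187*√(7 + 11658))) = -70068*(-201*I*√4689330/2181355) = -(-14083668)*I*√4689330/2181355 = 14083668*I*√4689330/2181355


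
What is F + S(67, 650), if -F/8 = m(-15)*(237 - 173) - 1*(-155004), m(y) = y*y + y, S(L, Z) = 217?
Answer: -1347335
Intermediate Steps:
m(y) = y + y² (m(y) = y² + y = y + y²)
F = -1347552 (F = -8*((-15*(1 - 15))*(237 - 173) - 1*(-155004)) = -8*(-15*(-14)*64 + 155004) = -8*(210*64 + 155004) = -8*(13440 + 155004) = -8*168444 = -1347552)
F + S(67, 650) = -1347552 + 217 = -1347335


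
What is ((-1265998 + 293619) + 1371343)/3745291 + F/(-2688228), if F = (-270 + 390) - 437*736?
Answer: 569165548946/2517049033587 ≈ 0.22612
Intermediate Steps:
F = -321512 (F = 120 - 321632 = -321512)
((-1265998 + 293619) + 1371343)/3745291 + F/(-2688228) = ((-1265998 + 293619) + 1371343)/3745291 - 321512/(-2688228) = (-972379 + 1371343)*(1/3745291) - 321512*(-1/2688228) = 398964*(1/3745291) + 80378/672057 = 398964/3745291 + 80378/672057 = 569165548946/2517049033587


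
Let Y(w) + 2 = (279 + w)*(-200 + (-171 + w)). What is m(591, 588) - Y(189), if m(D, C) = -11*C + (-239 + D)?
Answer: 79062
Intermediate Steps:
m(D, C) = -239 + D - 11*C
Y(w) = -2 + (-371 + w)*(279 + w) (Y(w) = -2 + (279 + w)*(-200 + (-171 + w)) = -2 + (279 + w)*(-371 + w) = -2 + (-371 + w)*(279 + w))
m(591, 588) - Y(189) = (-239 + 591 - 11*588) - (-103511 + 189² - 92*189) = (-239 + 591 - 6468) - (-103511 + 35721 - 17388) = -6116 - 1*(-85178) = -6116 + 85178 = 79062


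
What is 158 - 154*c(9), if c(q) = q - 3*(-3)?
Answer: -2614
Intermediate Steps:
c(q) = 9 + q (c(q) = q + 9 = 9 + q)
158 - 154*c(9) = 158 - 154*(9 + 9) = 158 - 154*18 = 158 - 2772 = -2614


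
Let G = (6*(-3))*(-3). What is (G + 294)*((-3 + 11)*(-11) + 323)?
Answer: 81780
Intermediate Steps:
G = 54 (G = -18*(-3) = 54)
(G + 294)*((-3 + 11)*(-11) + 323) = (54 + 294)*((-3 + 11)*(-11) + 323) = 348*(8*(-11) + 323) = 348*(-88 + 323) = 348*235 = 81780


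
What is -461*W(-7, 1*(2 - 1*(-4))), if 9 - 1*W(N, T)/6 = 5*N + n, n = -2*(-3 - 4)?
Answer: -82980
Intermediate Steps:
n = 14 (n = -2*(-7) = 14)
W(N, T) = -30 - 30*N (W(N, T) = 54 - 6*(5*N + 14) = 54 - 6*(14 + 5*N) = 54 + (-84 - 30*N) = -30 - 30*N)
-461*W(-7, 1*(2 - 1*(-4))) = -461*(-30 - 30*(-7)) = -461*(-30 + 210) = -461*180 = -82980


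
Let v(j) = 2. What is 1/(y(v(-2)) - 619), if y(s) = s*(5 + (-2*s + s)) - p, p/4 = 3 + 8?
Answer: -1/657 ≈ -0.0015221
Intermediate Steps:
p = 44 (p = 4*(3 + 8) = 4*11 = 44)
y(s) = -44 + s*(5 - s) (y(s) = s*(5 + (-2*s + s)) - 1*44 = s*(5 - s) - 44 = -44 + s*(5 - s))
1/(y(v(-2)) - 619) = 1/((-44 - 1*2² + 5*2) - 619) = 1/((-44 - 1*4 + 10) - 619) = 1/((-44 - 4 + 10) - 619) = 1/(-38 - 619) = 1/(-657) = -1/657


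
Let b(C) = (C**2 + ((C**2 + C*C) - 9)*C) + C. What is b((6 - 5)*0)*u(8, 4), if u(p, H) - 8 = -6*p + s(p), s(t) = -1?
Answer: 0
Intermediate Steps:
b(C) = C + C**2 + C*(-9 + 2*C**2) (b(C) = (C**2 + ((C**2 + C**2) - 9)*C) + C = (C**2 + (2*C**2 - 9)*C) + C = (C**2 + (-9 + 2*C**2)*C) + C = (C**2 + C*(-9 + 2*C**2)) + C = C + C**2 + C*(-9 + 2*C**2))
u(p, H) = 7 - 6*p (u(p, H) = 8 + (-6*p - 1) = 8 + (-1 - 6*p) = 7 - 6*p)
b((6 - 5)*0)*u(8, 4) = (((6 - 5)*0)*(-8 + (6 - 5)*0 + 2*((6 - 5)*0)**2))*(7 - 6*8) = ((1*0)*(-8 + 1*0 + 2*(1*0)**2))*(7 - 48) = (0*(-8 + 0 + 2*0**2))*(-41) = (0*(-8 + 0 + 2*0))*(-41) = (0*(-8 + 0 + 0))*(-41) = (0*(-8))*(-41) = 0*(-41) = 0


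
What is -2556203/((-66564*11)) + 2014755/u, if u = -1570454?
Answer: 1269593778071/574946350308 ≈ 2.2082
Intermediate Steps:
-2556203/((-66564*11)) + 2014755/u = -2556203/((-66564*11)) + 2014755/(-1570454) = -2556203/(-732204) + 2014755*(-1/1570454) = -2556203*(-1/732204) - 2014755/1570454 = 2556203/732204 - 2014755/1570454 = 1269593778071/574946350308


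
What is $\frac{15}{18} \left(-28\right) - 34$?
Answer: $- \frac{172}{3} \approx -57.333$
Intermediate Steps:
$\frac{15}{18} \left(-28\right) - 34 = 15 \cdot \frac{1}{18} \left(-28\right) - 34 = \frac{5}{6} \left(-28\right) - 34 = - \frac{70}{3} - 34 = - \frac{172}{3}$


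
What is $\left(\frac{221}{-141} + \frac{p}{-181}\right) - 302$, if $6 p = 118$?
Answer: $- \frac{2583372}{8507} \approx -303.68$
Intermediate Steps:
$p = \frac{59}{3}$ ($p = \frac{1}{6} \cdot 118 = \frac{59}{3} \approx 19.667$)
$\left(\frac{221}{-141} + \frac{p}{-181}\right) - 302 = \left(\frac{221}{-141} + \frac{59}{3 \left(-181\right)}\right) - 302 = \left(221 \left(- \frac{1}{141}\right) + \frac{59}{3} \left(- \frac{1}{181}\right)\right) - 302 = \left(- \frac{221}{141} - \frac{59}{543}\right) - 302 = - \frac{14258}{8507} - 302 = - \frac{2583372}{8507}$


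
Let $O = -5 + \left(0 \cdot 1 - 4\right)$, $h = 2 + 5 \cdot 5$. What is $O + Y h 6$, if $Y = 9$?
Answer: $1449$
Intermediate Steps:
$h = 27$ ($h = 2 + 25 = 27$)
$O = -9$ ($O = -5 + \left(0 - 4\right) = -5 - 4 = -9$)
$O + Y h 6 = -9 + 9 \cdot 27 \cdot 6 = -9 + 9 \cdot 162 = -9 + 1458 = 1449$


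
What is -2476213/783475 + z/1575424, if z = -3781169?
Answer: -6863536771587/1234305318400 ≈ -5.5606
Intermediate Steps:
-2476213/783475 + z/1575424 = -2476213/783475 - 3781169/1575424 = -6863536771587/1234305318400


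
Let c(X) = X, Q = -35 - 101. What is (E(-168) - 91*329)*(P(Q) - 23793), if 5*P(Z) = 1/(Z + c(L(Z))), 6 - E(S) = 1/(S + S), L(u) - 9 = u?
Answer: 78669150382163/110460 ≈ 7.1220e+8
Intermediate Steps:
Q = -136
L(u) = 9 + u
E(S) = 6 - 1/(2*S) (E(S) = 6 - 1/(S + S) = 6 - 1/(2*S))
P(Z) = 1/(5*(9 + 2*Z)) (P(Z) = 1/(5*(Z + (9 + Z))) = 1/(5*(9 + 2*Z)))
(E(-168) - 91*329)*(P(Q) - 23793) = ((6 - ½/(-168)) - 91*329)*(1/(5*(9 + 2*(-136))) - 23793) = ((6 - ½*(-1/168)) - 29939)*(1/(5*(9 - 272)) - 23793) = ((6 + 1/336) - 29939)*((⅕)/(-263) - 23793) = (2017/336 - 29939)*((⅕)*(-1/263) - 23793) = -10057487*(-1/1315 - 23793)/336 = -10057487/336*(-31287796/1315) = 78669150382163/110460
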